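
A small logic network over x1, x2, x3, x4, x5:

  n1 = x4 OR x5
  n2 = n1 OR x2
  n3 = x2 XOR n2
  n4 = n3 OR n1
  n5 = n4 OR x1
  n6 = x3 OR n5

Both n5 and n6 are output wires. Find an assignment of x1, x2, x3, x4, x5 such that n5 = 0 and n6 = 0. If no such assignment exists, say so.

x1=0, x2=1, x3=0, x4=0, x5=0

Check with x1=0, x2=1, x3=0, x4=0, x5=0:
n1 = x4 OR x5 = 0 OR 0 = 0
n2 = n1 OR x2 = 0 OR 1 = 1
n3 = x2 XOR n2 = 1 XOR 1 = 0
n4 = n3 OR n1 = 0 OR 0 = 0
n5 = n4 OR x1 = 0 OR 0 = 0
n6 = x3 OR n5 = 0 OR 0 = 0
So n5 = 0 and n6 = 0.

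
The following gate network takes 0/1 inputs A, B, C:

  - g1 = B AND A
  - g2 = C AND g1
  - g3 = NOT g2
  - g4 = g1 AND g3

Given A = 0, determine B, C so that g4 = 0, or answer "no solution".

Check with A = 0 and B=1, C=1:
g1 = B AND A = 1 AND 0 = 0
g2 = C AND g1 = 1 AND 0 = 0
g3 = NOT g2 = NOT 0 = 1
g4 = g1 AND g3 = 0 AND 1 = 0
So g4 = 0.

B=1 C=1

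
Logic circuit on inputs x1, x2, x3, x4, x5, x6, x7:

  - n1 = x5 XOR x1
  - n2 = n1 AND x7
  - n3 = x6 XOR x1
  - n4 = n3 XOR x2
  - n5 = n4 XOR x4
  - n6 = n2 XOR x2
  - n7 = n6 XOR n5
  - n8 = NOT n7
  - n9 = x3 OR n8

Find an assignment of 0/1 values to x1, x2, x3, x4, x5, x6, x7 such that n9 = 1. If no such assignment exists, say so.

x1=0 x2=1 x3=1 x4=0 x5=0 x6=1 x7=1

n9 = x3 OR n8 must be 1, so at least one of x3, n8 is 1.
Check with x1=0 x2=1 x3=1 x4=0 x5=0 x6=1 x7=1:
n1 = x5 XOR x1 = 0 XOR 0 = 0
n2 = n1 AND x7 = 0 AND 1 = 0
n3 = x6 XOR x1 = 1 XOR 0 = 1
n4 = n3 XOR x2 = 1 XOR 1 = 0
n5 = n4 XOR x4 = 0 XOR 0 = 0
n6 = n2 XOR x2 = 0 XOR 1 = 1
n7 = n6 XOR n5 = 1 XOR 0 = 1
n8 = NOT n7 = NOT 1 = 0
n9 = x3 OR n8 = 1 OR 0 = 1
So n9 = 1 as required.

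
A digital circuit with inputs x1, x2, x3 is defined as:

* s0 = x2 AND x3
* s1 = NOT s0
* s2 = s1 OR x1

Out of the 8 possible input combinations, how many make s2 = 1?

s2 = s1 OR x1 must be 1, so at least one of s1, x1 is 1.
Enumerating the 8 input combinations, 7 give s2 = 1 and 1 give s2 = 0.

7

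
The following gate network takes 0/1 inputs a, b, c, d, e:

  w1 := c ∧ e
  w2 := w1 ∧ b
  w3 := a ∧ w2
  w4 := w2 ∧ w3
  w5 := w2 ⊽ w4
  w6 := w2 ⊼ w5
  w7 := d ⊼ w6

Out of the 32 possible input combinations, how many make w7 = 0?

w7 = d ⊼ w6 must be 0, so both d = 1 and w6 = 1.
w6 = w2 ⊼ w5 must be 1, so at least one of w2, w5 is 0.
Enumerating the 32 input combinations, 16 give w7 = 0 and 16 give w7 = 1.

16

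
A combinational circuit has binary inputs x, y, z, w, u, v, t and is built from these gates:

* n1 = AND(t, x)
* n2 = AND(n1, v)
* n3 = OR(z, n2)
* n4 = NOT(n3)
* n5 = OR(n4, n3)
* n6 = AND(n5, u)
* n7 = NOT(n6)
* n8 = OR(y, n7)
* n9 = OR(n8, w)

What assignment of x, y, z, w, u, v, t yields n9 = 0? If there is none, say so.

x=0, y=0, z=0, w=0, u=1, v=0, t=1

n9 = OR(n8, w) must be 0, so both n8 = 0 and w = 0.
n8 = OR(y, n7) must be 0, so both y = 0 and n7 = 0.
Check with x=0, y=0, z=0, w=0, u=1, v=0, t=1:
n1 = AND(t, x) = AND(1, 0) = 0
n2 = AND(n1, v) = AND(0, 0) = 0
n3 = OR(z, n2) = OR(0, 0) = 0
n4 = NOT(n3) = NOT 0 = 1
n5 = OR(n4, n3) = OR(1, 0) = 1
n6 = AND(n5, u) = AND(1, 1) = 1
n7 = NOT(n6) = NOT 1 = 0
n8 = OR(y, n7) = OR(0, 0) = 0
n9 = OR(n8, w) = OR(0, 0) = 0
So n9 = 0 as required.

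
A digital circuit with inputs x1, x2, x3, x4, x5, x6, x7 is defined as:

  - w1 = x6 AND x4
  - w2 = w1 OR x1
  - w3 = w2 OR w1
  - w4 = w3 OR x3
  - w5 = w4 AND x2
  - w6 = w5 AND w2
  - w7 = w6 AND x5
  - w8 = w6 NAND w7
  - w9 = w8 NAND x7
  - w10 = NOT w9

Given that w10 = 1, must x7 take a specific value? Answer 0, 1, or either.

1

w10 = NOT w9 must be 1, so w9 = 0.
w9 = w8 NAND x7 must be 0, so both w8 = 1 and x7 = 1.
w8 = w6 NAND w7 must be 1, so at least one of w6, w7 is 0.
Every assignment with w10 = 1 has x7 = 1; there are 54 such assignment(s).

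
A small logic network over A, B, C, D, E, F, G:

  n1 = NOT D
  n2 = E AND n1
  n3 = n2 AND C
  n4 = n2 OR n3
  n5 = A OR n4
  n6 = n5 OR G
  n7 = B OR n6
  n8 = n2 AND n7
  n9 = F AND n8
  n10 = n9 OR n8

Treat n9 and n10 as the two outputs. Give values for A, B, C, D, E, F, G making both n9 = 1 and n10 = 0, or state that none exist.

Across all 128 input combinations, none give both n9 = 1 and n10 = 0.

no solution exists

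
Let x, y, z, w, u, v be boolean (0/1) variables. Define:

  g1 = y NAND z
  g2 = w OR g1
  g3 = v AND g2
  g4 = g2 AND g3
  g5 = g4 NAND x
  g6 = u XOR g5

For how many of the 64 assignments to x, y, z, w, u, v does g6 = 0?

32

g6 = u XOR g5 must be 0, so u and g5 are equal.
Enumerating the 64 input combinations, 32 give g6 = 0 and 32 give g6 = 1.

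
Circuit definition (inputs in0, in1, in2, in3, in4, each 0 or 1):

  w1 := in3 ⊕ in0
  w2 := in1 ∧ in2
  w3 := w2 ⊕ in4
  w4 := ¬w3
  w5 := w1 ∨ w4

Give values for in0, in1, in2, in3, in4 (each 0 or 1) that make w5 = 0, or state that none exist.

w5 = w1 ∨ w4 must be 0, so both w1 = 0 and w4 = 0.
w1 = in3 ⊕ in0 must be 0, so in3 and in0 are equal.
Check with in0=0 in1=1 in2=0 in3=0 in4=1:
w1 = in3 ⊕ in0 = 0 ⊕ 0 = 0
w2 = in1 ∧ in2 = 1 ∧ 0 = 0
w3 = w2 ⊕ in4 = 0 ⊕ 1 = 1
w4 = ¬w3 = ¬1 = 0
w5 = w1 ∨ w4 = 0 ∨ 0 = 0
So w5 = 0 as required.

in0=0 in1=1 in2=0 in3=0 in4=1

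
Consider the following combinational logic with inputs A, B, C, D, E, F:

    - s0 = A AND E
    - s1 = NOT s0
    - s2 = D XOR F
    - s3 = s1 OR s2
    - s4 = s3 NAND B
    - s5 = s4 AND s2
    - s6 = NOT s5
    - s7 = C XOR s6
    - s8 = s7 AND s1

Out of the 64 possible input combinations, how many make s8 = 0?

s8 = s7 AND s1 must be 0, so at least one of s7, s1 is 0.
Enumerating the 64 input combinations, 40 give s8 = 0 and 24 give s8 = 1.

40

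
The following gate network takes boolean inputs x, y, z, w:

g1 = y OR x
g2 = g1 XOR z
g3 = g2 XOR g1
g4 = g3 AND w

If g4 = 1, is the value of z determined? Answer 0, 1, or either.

g4 = g3 AND w must be 1, so both g3 = 1 and w = 1.
g3 = g2 XOR g1 must be 1, so g2 and g1 differ.
Every assignment with g4 = 1 has z = 1; there are 4 such assignment(s).
  x=0, y=0, z=1, w=1
  x=0, y=1, z=1, w=1
  x=1, y=0, z=1, w=1
  x=1, y=1, z=1, w=1

1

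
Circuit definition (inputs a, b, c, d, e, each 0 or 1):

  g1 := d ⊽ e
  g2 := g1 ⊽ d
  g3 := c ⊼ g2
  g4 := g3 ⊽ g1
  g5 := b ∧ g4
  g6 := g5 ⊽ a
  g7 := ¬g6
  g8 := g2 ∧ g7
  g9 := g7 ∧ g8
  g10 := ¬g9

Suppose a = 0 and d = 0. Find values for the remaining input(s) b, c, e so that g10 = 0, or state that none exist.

Check with a = 0 and d = 0 and b=1, c=1, e=1:
g1 = d ⊽ e = 0 ⊽ 1 = 0
g2 = g1 ⊽ d = 0 ⊽ 0 = 1
g3 = c ⊼ g2 = 1 ⊼ 1 = 0
g4 = g3 ⊽ g1 = 0 ⊽ 0 = 1
g5 = b ∧ g4 = 1 ∧ 1 = 1
g6 = g5 ⊽ a = 1 ⊽ 0 = 0
g7 = ¬g6 = ¬0 = 1
g8 = g2 ∧ g7 = 1 ∧ 1 = 1
g9 = g7 ∧ g8 = 1 ∧ 1 = 1
g10 = ¬g9 = ¬1 = 0
So g10 = 0.

b=1, c=1, e=1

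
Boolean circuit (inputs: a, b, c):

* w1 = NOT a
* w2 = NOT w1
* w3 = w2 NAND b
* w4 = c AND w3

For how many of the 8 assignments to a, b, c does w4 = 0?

w4 = c AND w3 must be 0, so at least one of c, w3 is 0.
Enumerating the 8 input combinations, 5 give w4 = 0 and 3 give w4 = 1.

5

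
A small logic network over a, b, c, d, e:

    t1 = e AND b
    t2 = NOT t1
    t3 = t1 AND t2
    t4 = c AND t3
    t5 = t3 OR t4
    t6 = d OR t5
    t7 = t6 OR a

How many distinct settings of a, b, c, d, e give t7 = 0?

8

t7 = t6 OR a must be 0, so both t6 = 0 and a = 0.
Enumerating the 32 input combinations, 8 give t7 = 0 and 24 give t7 = 1.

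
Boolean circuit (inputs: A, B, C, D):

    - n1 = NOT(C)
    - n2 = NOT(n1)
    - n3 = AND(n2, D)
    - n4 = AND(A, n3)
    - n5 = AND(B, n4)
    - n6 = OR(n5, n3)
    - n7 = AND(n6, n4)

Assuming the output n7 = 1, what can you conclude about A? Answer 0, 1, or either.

n7 = AND(n6, n4) must be 1, so both n6 = 1 and n4 = 1.
n6 = OR(n5, n3) must be 1, so at least one of n5, n3 is 1.
n4 = AND(A, n3) must be 1, so both A = 1 and n3 = 1.
Every assignment with n7 = 1 has A = 1; there are 2 such assignment(s).
  A=1, B=0, C=1, D=1
  A=1, B=1, C=1, D=1

1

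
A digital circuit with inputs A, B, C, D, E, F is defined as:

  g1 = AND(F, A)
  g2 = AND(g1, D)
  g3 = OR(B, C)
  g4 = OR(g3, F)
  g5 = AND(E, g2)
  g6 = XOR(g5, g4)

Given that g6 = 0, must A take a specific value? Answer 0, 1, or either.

either

Both values of A occur among assignments with g6 = 0:
  A=0: A=0, B=0, C=0, D=0, E=0, F=0
  A=1: A=1, B=0, C=0, D=0, E=0, F=0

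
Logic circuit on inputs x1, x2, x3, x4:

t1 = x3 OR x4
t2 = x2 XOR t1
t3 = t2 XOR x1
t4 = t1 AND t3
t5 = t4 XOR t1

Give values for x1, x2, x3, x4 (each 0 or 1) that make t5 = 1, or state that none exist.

x1=0, x2=1, x3=1, x4=1

t5 = t4 XOR t1 must be 1, so t4 and t1 differ.
Check with x1=0, x2=1, x3=1, x4=1:
t1 = x3 OR x4 = 1 OR 1 = 1
t2 = x2 XOR t1 = 1 XOR 1 = 0
t3 = t2 XOR x1 = 0 XOR 0 = 0
t4 = t1 AND t3 = 1 AND 0 = 0
t5 = t4 XOR t1 = 0 XOR 1 = 1
So t5 = 1 as required.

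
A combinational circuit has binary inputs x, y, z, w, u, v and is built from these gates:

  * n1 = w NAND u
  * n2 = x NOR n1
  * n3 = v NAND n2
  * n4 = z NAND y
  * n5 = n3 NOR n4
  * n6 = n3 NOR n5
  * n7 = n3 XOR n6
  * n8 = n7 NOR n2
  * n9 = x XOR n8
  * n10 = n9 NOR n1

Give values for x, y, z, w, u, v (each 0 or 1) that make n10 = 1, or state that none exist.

n10 = n9 NOR n1 must be 1, so both n9 = 0 and n1 = 0.
Check with x=0 y=0 z=0 w=1 u=1 v=0:
n1 = w NAND u = 1 NAND 1 = 0
n2 = x NOR n1 = 0 NOR 0 = 1
n3 = v NAND n2 = 0 NAND 1 = 1
n4 = z NAND y = 0 NAND 0 = 1
n5 = n3 NOR n4 = 1 NOR 1 = 0
n6 = n3 NOR n5 = 1 NOR 0 = 0
n7 = n3 XOR n6 = 1 XOR 0 = 1
n8 = n7 NOR n2 = 1 NOR 1 = 0
n9 = x XOR n8 = 0 XOR 0 = 0
n10 = n9 NOR n1 = 0 NOR 0 = 1
So n10 = 1 as required.

x=0 y=0 z=0 w=1 u=1 v=0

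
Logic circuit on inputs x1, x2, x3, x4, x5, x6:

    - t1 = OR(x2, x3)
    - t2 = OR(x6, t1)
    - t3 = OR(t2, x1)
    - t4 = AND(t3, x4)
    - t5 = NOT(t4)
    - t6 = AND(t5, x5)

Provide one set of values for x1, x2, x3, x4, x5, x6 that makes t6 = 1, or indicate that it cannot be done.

x1=1, x2=0, x3=0, x4=0, x5=1, x6=0

Check with x1=1, x2=0, x3=0, x4=0, x5=1, x6=0:
t1 = OR(x2, x3) = OR(0, 0) = 0
t2 = OR(x6, t1) = OR(0, 0) = 0
t3 = OR(t2, x1) = OR(0, 1) = 1
t4 = AND(t3, x4) = AND(1, 0) = 0
t5 = NOT(t4) = NOT 0 = 1
t6 = AND(t5, x5) = AND(1, 1) = 1
So t6 = 1 as required.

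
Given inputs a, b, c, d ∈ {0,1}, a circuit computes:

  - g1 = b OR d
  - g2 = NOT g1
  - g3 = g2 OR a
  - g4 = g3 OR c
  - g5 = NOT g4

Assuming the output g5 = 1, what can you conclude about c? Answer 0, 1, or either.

0

g5 = NOT g4 must be 1, so g4 = 0.
Every assignment with g5 = 1 has c = 0; there are 3 such assignment(s).
  a=0, b=0, c=0, d=1
  a=0, b=1, c=0, d=0
  a=0, b=1, c=0, d=1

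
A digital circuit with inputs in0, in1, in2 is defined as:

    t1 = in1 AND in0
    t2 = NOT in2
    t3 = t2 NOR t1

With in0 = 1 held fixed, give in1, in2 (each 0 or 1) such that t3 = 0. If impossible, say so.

in1=0, in2=0

Check with in0 = 1 and in1=0, in2=0:
t1 = in1 AND in0 = 0 AND 1 = 0
t2 = NOT in2 = NOT 0 = 1
t3 = t2 NOR t1 = 1 NOR 0 = 0
So t3 = 0.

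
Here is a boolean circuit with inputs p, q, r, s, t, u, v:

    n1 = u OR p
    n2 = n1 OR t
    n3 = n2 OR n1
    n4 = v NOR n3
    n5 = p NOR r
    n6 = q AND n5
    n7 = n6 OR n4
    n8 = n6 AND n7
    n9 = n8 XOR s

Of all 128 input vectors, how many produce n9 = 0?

64

n9 = n8 XOR s must be 0, so n8 and s are equal.
Enumerating the 128 input combinations, 64 give n9 = 0 and 64 give n9 = 1.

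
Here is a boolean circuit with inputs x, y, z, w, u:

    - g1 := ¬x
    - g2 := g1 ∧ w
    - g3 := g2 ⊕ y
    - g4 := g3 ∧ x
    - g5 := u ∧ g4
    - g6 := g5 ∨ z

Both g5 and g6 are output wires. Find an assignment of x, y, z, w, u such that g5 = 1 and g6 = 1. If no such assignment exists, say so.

x=1, y=1, z=1, w=0, u=1

Check with x=1, y=1, z=1, w=0, u=1:
g1 = ¬x = ¬1 = 0
g2 = g1 ∧ w = 0 ∧ 0 = 0
g3 = g2 ⊕ y = 0 ⊕ 1 = 1
g4 = g3 ∧ x = 1 ∧ 1 = 1
g5 = u ∧ g4 = 1 ∧ 1 = 1
g6 = g5 ∨ z = 1 ∨ 1 = 1
So g5 = 1 and g6 = 1.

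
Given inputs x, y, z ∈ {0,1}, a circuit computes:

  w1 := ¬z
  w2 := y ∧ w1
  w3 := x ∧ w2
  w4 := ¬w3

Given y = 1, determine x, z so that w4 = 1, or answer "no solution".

x=1, z=1

w4 = ¬w3 must be 1, so w3 = 0.
w3 = x ∧ w2 must be 0, so at least one of x, w2 is 0.
Check with y = 1 and x=1, z=1:
w1 = ¬z = ¬1 = 0
w2 = y ∧ w1 = 1 ∧ 0 = 0
w3 = x ∧ w2 = 1 ∧ 0 = 0
w4 = ¬w3 = ¬0 = 1
So w4 = 1.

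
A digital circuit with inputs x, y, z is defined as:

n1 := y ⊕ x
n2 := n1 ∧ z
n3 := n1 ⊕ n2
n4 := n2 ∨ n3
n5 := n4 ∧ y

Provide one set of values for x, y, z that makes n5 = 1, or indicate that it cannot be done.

Check with x=0 y=1 z=1:
n1 = y ⊕ x = 1 ⊕ 0 = 1
n2 = n1 ∧ z = 1 ∧ 1 = 1
n3 = n1 ⊕ n2 = 1 ⊕ 1 = 0
n4 = n2 ∨ n3 = 1 ∨ 0 = 1
n5 = n4 ∧ y = 1 ∧ 1 = 1
So n5 = 1 as required.

x=0 y=1 z=1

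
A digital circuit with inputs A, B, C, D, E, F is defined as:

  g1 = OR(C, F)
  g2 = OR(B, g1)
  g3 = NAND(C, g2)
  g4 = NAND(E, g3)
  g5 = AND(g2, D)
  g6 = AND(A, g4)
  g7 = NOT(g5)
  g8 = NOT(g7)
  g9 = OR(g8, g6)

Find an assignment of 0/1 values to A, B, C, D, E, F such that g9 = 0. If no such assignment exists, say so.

Check with A=0, B=1, C=1, D=0, E=1, F=1:
g1 = OR(C, F) = OR(1, 1) = 1
g2 = OR(B, g1) = OR(1, 1) = 1
g3 = NAND(C, g2) = NAND(1, 1) = 0
g4 = NAND(E, g3) = NAND(1, 0) = 1
g5 = AND(g2, D) = AND(1, 0) = 0
g6 = AND(A, g4) = AND(0, 1) = 0
g7 = NOT(g5) = NOT 0 = 1
g8 = NOT(g7) = NOT 1 = 0
g9 = OR(g8, g6) = OR(0, 0) = 0
So g9 = 0 as required.

A=0, B=1, C=1, D=0, E=1, F=1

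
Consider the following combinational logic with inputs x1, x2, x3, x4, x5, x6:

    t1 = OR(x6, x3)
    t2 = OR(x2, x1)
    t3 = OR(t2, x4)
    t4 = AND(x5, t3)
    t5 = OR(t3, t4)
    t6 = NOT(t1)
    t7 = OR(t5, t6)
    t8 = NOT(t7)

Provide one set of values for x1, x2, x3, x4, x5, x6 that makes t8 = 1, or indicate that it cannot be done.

x1=0, x2=0, x3=1, x4=0, x5=0, x6=1

t8 = NOT(t7) must be 1, so t7 = 0.
Check with x1=0, x2=0, x3=1, x4=0, x5=0, x6=1:
t1 = OR(x6, x3) = OR(1, 1) = 1
t2 = OR(x2, x1) = OR(0, 0) = 0
t3 = OR(t2, x4) = OR(0, 0) = 0
t4 = AND(x5, t3) = AND(0, 0) = 0
t5 = OR(t3, t4) = OR(0, 0) = 0
t6 = NOT(t1) = NOT 1 = 0
t7 = OR(t5, t6) = OR(0, 0) = 0
t8 = NOT(t7) = NOT 0 = 1
So t8 = 1 as required.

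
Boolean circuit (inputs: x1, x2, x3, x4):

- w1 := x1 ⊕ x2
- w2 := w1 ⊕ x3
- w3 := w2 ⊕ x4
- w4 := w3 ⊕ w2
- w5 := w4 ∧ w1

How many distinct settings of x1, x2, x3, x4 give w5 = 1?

w5 = w4 ∧ w1 must be 1, so both w4 = 1 and w1 = 1.
Satisfying assignments:
  x1=0, x2=1, x3=0, x4=1
  x1=0, x2=1, x3=1, x4=1
  x1=1, x2=0, x3=0, x4=1
  x1=1, x2=0, x3=1, x4=1

4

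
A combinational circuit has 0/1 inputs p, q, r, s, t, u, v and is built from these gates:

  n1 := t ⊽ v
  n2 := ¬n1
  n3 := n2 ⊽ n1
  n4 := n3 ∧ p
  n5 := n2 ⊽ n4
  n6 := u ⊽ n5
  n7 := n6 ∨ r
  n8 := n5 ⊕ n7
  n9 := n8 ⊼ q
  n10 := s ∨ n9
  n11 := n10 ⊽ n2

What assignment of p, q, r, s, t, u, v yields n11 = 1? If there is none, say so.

p=1, q=1, r=0, s=0, t=0, u=0, v=0

n11 = n10 ⊽ n2 must be 1, so both n10 = 0 and n2 = 0.
n10 = s ∨ n9 must be 0, so both s = 0 and n9 = 0.
n2 = ¬n1 must be 0, so n1 = 1.
Check with p=1, q=1, r=0, s=0, t=0, u=0, v=0:
n1 = t ⊽ v = 0 ⊽ 0 = 1
n2 = ¬n1 = ¬1 = 0
n3 = n2 ⊽ n1 = 0 ⊽ 1 = 0
n4 = n3 ∧ p = 0 ∧ 1 = 0
n5 = n2 ⊽ n4 = 0 ⊽ 0 = 1
n6 = u ⊽ n5 = 0 ⊽ 1 = 0
n7 = n6 ∨ r = 0 ∨ 0 = 0
n8 = n5 ⊕ n7 = 1 ⊕ 0 = 1
n9 = n8 ⊼ q = 1 ⊼ 1 = 0
n10 = s ∨ n9 = 0 ∨ 0 = 0
n11 = n10 ⊽ n2 = 0 ⊽ 0 = 1
So n11 = 1 as required.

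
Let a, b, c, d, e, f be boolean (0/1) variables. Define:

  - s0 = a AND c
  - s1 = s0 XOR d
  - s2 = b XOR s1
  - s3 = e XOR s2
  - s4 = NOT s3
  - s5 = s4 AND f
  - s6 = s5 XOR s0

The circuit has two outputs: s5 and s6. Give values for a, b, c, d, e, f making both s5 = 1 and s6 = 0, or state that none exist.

a=1 b=0 c=1 d=1 e=0 f=1

Check with a=1 b=0 c=1 d=1 e=0 f=1:
s0 = a AND c = 1 AND 1 = 1
s1 = s0 XOR d = 1 XOR 1 = 0
s2 = b XOR s1 = 0 XOR 0 = 0
s3 = e XOR s2 = 0 XOR 0 = 0
s4 = NOT s3 = NOT 0 = 1
s5 = s4 AND f = 1 AND 1 = 1
s6 = s5 XOR s0 = 1 XOR 1 = 0
So s5 = 1 and s6 = 0.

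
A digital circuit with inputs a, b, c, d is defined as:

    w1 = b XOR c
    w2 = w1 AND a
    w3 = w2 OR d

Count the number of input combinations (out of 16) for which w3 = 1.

10

w3 = w2 OR d must be 1, so at least one of w2, d is 1.
Enumerating the 16 input combinations, 10 give w3 = 1 and 6 give w3 = 0.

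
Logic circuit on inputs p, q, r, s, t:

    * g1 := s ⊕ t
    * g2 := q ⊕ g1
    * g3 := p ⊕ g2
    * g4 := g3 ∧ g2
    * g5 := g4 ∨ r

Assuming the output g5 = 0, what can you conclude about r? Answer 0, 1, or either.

g5 = g4 ∨ r must be 0, so both g4 = 0 and r = 0.
g4 = g3 ∧ g2 must be 0, so at least one of g3, g2 is 0.
Every assignment with g5 = 0 has r = 0; there are 12 such assignment(s).

0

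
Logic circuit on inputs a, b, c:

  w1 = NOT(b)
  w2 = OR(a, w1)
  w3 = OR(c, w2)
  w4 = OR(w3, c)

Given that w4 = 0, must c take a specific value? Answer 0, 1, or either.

0

w4 = OR(w3, c) must be 0, so both w3 = 0 and c = 0.
Every assignment with w4 = 0 has c = 0; there are 1 such assignment(s).
  a=0, b=1, c=0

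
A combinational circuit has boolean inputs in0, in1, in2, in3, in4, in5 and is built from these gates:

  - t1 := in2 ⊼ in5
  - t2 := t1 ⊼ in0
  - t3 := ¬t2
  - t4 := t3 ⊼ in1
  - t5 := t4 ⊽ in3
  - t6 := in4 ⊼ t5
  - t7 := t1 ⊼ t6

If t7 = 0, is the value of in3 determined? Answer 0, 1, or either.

Both values of in3 occur among assignments with t7 = 0:
  in3=0: in0=0, in1=0, in2=0, in3=0, in4=0, in5=0
  in3=1: in0=0, in1=0, in2=0, in3=1, in4=0, in5=0

either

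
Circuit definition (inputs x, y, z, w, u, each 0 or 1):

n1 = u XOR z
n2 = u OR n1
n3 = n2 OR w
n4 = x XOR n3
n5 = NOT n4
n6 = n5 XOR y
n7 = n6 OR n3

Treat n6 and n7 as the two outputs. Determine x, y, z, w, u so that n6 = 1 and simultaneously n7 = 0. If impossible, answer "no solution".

no solution exists

Across all 32 input combinations, none give both n6 = 1 and n7 = 0.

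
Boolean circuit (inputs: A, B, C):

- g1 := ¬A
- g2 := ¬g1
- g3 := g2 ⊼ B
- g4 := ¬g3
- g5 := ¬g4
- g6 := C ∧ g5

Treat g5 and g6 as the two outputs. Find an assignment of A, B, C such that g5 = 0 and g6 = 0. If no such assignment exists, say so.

A=1, B=1, C=0

Check with A=1, B=1, C=0:
g1 = ¬A = ¬1 = 0
g2 = ¬g1 = ¬0 = 1
g3 = g2 ⊼ B = 1 ⊼ 1 = 0
g4 = ¬g3 = ¬0 = 1
g5 = ¬g4 = ¬1 = 0
g6 = C ∧ g5 = 0 ∧ 0 = 0
So g5 = 0 and g6 = 0.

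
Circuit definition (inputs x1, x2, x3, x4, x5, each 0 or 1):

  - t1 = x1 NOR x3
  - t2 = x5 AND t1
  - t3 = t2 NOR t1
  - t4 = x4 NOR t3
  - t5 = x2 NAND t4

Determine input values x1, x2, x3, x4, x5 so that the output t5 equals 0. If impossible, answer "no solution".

t5 = x2 NAND t4 must be 0, so both x2 = 1 and t4 = 1.
Check with x1=0, x2=1, x3=0, x4=0, x5=1:
t1 = x1 NOR x3 = 0 NOR 0 = 1
t2 = x5 AND t1 = 1 AND 1 = 1
t3 = t2 NOR t1 = 1 NOR 1 = 0
t4 = x4 NOR t3 = 0 NOR 0 = 1
t5 = x2 NAND t4 = 1 NAND 1 = 0
So t5 = 0 as required.

x1=0, x2=1, x3=0, x4=0, x5=1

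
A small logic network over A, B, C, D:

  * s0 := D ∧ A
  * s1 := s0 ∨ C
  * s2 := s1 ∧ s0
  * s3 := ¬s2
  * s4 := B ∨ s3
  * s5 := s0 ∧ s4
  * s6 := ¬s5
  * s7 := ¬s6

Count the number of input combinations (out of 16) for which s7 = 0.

s7 = ¬s6 must be 0, so s6 = 1.
s6 = ¬s5 must be 1, so s5 = 0.
Enumerating the 16 input combinations, 14 give s7 = 0 and 2 give s7 = 1.

14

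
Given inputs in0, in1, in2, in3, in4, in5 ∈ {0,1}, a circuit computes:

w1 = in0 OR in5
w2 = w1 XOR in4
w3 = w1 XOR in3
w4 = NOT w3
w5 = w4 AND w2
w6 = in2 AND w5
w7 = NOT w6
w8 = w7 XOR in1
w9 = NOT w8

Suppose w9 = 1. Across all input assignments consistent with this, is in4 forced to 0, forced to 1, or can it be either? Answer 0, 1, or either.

either

Both values of in4 occur among assignments with w9 = 1:
  in4=0: in0=0, in1=0, in2=1, in3=1, in4=0, in5=1
  in4=1: in0=0, in1=0, in2=1, in3=0, in4=1, in5=0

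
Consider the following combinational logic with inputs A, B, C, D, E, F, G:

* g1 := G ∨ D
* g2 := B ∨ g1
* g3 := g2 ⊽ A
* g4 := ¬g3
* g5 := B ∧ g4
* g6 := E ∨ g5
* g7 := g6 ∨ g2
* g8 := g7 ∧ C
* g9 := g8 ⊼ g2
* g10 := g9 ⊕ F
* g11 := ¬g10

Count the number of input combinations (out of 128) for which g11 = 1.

64

g11 = ¬g10 must be 1, so g10 = 0.
g10 = g9 ⊕ F must be 0, so g9 and F are equal.
Enumerating the 128 input combinations, 64 give g11 = 1 and 64 give g11 = 0.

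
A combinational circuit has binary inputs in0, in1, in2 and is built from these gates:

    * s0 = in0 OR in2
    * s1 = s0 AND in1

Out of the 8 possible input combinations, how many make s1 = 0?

s1 = s0 AND in1 must be 0, so at least one of s0, in1 is 0.
Enumerating the 8 input combinations, 5 give s1 = 0 and 3 give s1 = 1.

5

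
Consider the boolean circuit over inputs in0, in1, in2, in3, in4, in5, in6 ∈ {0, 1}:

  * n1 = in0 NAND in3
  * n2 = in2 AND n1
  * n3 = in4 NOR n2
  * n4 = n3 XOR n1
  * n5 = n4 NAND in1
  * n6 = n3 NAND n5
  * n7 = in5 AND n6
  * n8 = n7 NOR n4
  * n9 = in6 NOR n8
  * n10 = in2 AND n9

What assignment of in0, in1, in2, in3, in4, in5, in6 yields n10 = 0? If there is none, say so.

in0=0 in1=1 in2=0 in3=1 in4=0 in5=1 in6=0

Check with in0=0 in1=1 in2=0 in3=1 in4=0 in5=1 in6=0:
n1 = in0 NAND in3 = 0 NAND 1 = 1
n2 = in2 AND n1 = 0 AND 1 = 0
n3 = in4 NOR n2 = 0 NOR 0 = 1
n4 = n3 XOR n1 = 1 XOR 1 = 0
n5 = n4 NAND in1 = 0 NAND 1 = 1
n6 = n3 NAND n5 = 1 NAND 1 = 0
n7 = in5 AND n6 = 1 AND 0 = 0
n8 = n7 NOR n4 = 0 NOR 0 = 1
n9 = in6 NOR n8 = 0 NOR 1 = 0
n10 = in2 AND n9 = 0 AND 0 = 0
So n10 = 0 as required.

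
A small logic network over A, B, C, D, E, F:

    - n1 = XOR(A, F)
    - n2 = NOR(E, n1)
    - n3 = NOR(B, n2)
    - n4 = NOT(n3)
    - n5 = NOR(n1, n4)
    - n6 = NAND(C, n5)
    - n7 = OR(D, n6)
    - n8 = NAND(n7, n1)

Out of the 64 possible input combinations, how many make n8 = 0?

32

n8 = NAND(n7, n1) must be 0, so both n7 = 1 and n1 = 1.
Enumerating the 64 input combinations, 32 give n8 = 0 and 32 give n8 = 1.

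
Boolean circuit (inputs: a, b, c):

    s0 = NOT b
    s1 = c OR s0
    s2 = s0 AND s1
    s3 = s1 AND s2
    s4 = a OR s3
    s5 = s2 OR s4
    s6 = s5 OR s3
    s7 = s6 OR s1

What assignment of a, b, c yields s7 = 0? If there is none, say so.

Check with a=0, b=1, c=0:
s0 = NOT b = NOT 1 = 0
s1 = c OR s0 = 0 OR 0 = 0
s2 = s0 AND s1 = 0 AND 0 = 0
s3 = s1 AND s2 = 0 AND 0 = 0
s4 = a OR s3 = 0 OR 0 = 0
s5 = s2 OR s4 = 0 OR 0 = 0
s6 = s5 OR s3 = 0 OR 0 = 0
s7 = s6 OR s1 = 0 OR 0 = 0
So s7 = 0 as required.

a=0, b=1, c=0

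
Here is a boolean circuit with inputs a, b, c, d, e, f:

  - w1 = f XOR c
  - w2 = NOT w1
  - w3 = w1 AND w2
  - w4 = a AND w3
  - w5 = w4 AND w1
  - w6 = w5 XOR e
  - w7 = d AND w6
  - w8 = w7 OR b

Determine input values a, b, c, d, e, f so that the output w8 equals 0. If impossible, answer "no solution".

a=0 b=0 c=0 d=1 e=0 f=1

w8 = w7 OR b must be 0, so both w7 = 0 and b = 0.
Check with a=0 b=0 c=0 d=1 e=0 f=1:
w1 = f XOR c = 1 XOR 0 = 1
w2 = NOT w1 = NOT 1 = 0
w3 = w1 AND w2 = 1 AND 0 = 0
w4 = a AND w3 = 0 AND 0 = 0
w5 = w4 AND w1 = 0 AND 1 = 0
w6 = w5 XOR e = 0 XOR 0 = 0
w7 = d AND w6 = 1 AND 0 = 0
w8 = w7 OR b = 0 OR 0 = 0
So w8 = 0 as required.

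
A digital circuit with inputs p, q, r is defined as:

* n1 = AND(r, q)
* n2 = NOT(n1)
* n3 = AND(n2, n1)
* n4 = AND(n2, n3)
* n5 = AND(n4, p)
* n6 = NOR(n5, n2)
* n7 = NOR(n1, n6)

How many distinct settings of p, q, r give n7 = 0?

n7 = NOR(n1, n6) must be 0, so at least one of n1, n6 is 1.
Satisfying assignments:
  p=0, q=1, r=1
  p=1, q=1, r=1

2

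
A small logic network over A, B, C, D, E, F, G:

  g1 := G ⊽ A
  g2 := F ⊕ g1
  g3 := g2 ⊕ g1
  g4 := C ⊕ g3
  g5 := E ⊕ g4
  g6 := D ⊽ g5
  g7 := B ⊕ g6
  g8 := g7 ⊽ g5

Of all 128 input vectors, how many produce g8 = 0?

g8 = g7 ⊽ g5 must be 0, so at least one of g7, g5 is 1.
Enumerating the 128 input combinations, 96 give g8 = 0 and 32 give g8 = 1.

96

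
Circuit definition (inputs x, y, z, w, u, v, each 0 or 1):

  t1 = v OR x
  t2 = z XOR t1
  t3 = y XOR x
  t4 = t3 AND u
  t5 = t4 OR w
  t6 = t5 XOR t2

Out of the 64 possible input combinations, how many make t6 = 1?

32

t6 = t5 XOR t2 must be 1, so t5 and t2 differ.
Enumerating the 64 input combinations, 32 give t6 = 1 and 32 give t6 = 0.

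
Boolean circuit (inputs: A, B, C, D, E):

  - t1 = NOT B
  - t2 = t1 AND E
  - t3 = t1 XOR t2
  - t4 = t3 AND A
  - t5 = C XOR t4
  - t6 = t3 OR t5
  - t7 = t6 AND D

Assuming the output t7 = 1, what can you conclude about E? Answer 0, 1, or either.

Both values of E occur among assignments with t7 = 1:
  E=0: A=0, B=0, C=0, D=1, E=0
  E=1: A=0, B=0, C=1, D=1, E=1

either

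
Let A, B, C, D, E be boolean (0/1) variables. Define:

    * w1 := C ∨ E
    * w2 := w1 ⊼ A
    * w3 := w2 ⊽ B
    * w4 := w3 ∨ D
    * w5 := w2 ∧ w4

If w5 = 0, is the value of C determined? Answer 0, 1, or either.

Both values of C occur among assignments with w5 = 0:
  C=0: A=0, B=0, C=0, D=0, E=0
  C=1: A=0, B=0, C=1, D=0, E=0

either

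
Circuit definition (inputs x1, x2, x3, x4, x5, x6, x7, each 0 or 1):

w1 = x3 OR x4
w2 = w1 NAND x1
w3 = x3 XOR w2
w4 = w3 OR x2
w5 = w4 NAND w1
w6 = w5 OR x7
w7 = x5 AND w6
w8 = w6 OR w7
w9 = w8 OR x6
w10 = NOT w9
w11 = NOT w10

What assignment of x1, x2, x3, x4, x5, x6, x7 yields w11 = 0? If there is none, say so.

x1=0 x2=1 x3=1 x4=0 x5=1 x6=0 x7=0

w11 = NOT w10 must be 0, so w10 = 1.
w10 = NOT w9 must be 1, so w9 = 0.
w9 = w8 OR x6 must be 0, so both w8 = 0 and x6 = 0.
Check with x1=0 x2=1 x3=1 x4=0 x5=1 x6=0 x7=0:
w1 = x3 OR x4 = 1 OR 0 = 1
w2 = w1 NAND x1 = 1 NAND 0 = 1
w3 = x3 XOR w2 = 1 XOR 1 = 0
w4 = w3 OR x2 = 0 OR 1 = 1
w5 = w4 NAND w1 = 1 NAND 1 = 0
w6 = w5 OR x7 = 0 OR 0 = 0
w7 = x5 AND w6 = 1 AND 0 = 0
w8 = w6 OR w7 = 0 OR 0 = 0
w9 = w8 OR x6 = 0 OR 0 = 0
w10 = NOT w9 = NOT 0 = 1
w11 = NOT w10 = NOT 1 = 0
So w11 = 0 as required.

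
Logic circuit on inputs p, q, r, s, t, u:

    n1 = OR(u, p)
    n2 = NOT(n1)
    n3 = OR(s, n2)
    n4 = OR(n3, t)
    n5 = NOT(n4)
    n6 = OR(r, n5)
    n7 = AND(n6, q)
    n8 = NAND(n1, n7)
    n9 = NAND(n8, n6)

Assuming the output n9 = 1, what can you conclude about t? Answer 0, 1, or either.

Both values of t occur among assignments with n9 = 1:
  t=0: p=0, q=0, r=0, s=0, t=0, u=0
  t=1: p=0, q=0, r=0, s=0, t=1, u=0

either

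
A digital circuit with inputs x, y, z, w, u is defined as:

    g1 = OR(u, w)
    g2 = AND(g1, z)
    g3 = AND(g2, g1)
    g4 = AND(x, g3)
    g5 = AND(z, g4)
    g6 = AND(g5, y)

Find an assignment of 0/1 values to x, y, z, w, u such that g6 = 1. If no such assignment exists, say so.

x=1 y=1 z=1 w=0 u=1

g6 = AND(g5, y) must be 1, so both g5 = 1 and y = 1.
g5 = AND(z, g4) must be 1, so both z = 1 and g4 = 1.
Check with x=1 y=1 z=1 w=0 u=1:
g1 = OR(u, w) = OR(1, 0) = 1
g2 = AND(g1, z) = AND(1, 1) = 1
g3 = AND(g2, g1) = AND(1, 1) = 1
g4 = AND(x, g3) = AND(1, 1) = 1
g5 = AND(z, g4) = AND(1, 1) = 1
g6 = AND(g5, y) = AND(1, 1) = 1
So g6 = 1 as required.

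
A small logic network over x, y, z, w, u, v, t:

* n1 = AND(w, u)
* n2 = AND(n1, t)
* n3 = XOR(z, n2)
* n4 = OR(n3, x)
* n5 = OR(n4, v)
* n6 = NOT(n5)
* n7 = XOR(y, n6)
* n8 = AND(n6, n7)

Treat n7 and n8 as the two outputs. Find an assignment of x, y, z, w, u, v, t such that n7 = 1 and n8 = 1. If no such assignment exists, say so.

x=0, y=0, z=0, w=1, u=0, v=0, t=0

Check with x=0, y=0, z=0, w=1, u=0, v=0, t=0:
n1 = AND(w, u) = AND(1, 0) = 0
n2 = AND(n1, t) = AND(0, 0) = 0
n3 = XOR(z, n2) = XOR(0, 0) = 0
n4 = OR(n3, x) = OR(0, 0) = 0
n5 = OR(n4, v) = OR(0, 0) = 0
n6 = NOT(n5) = NOT 0 = 1
n7 = XOR(y, n6) = XOR(0, 1) = 1
n8 = AND(n6, n7) = AND(1, 1) = 1
So n7 = 1 and n8 = 1.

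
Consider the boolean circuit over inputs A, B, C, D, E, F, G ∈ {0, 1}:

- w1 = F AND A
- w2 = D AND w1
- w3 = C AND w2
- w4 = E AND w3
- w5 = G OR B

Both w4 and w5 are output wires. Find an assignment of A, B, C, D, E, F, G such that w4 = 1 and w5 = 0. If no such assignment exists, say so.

Check with A=1, B=0, C=1, D=1, E=1, F=1, G=0:
w1 = F AND A = 1 AND 1 = 1
w2 = D AND w1 = 1 AND 1 = 1
w3 = C AND w2 = 1 AND 1 = 1
w4 = E AND w3 = 1 AND 1 = 1
w5 = G OR B = 0 OR 0 = 0
So w4 = 1 and w5 = 0.

A=1, B=0, C=1, D=1, E=1, F=1, G=0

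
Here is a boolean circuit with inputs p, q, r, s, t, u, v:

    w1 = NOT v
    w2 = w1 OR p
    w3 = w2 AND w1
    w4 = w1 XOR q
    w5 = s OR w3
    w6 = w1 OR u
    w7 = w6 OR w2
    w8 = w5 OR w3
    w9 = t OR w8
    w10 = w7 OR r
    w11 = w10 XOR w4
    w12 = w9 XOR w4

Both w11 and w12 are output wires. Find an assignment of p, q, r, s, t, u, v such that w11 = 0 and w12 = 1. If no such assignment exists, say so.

p=1 q=1 r=1 s=0 t=0 u=0 v=1

Check with p=1 q=1 r=1 s=0 t=0 u=0 v=1:
w1 = NOT v = NOT 1 = 0
w2 = w1 OR p = 0 OR 1 = 1
w3 = w2 AND w1 = 1 AND 0 = 0
w4 = w1 XOR q = 0 XOR 1 = 1
w5 = s OR w3 = 0 OR 0 = 0
w6 = w1 OR u = 0 OR 0 = 0
w7 = w6 OR w2 = 0 OR 1 = 1
w8 = w5 OR w3 = 0 OR 0 = 0
w9 = t OR w8 = 0 OR 0 = 0
w10 = w7 OR r = 1 OR 1 = 1
w11 = w10 XOR w4 = 1 XOR 1 = 0
w12 = w9 XOR w4 = 0 XOR 1 = 1
So w11 = 0 and w12 = 1.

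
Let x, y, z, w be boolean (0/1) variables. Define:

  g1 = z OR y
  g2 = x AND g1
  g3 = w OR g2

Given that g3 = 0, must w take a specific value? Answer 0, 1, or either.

g3 = w OR g2 must be 0, so both w = 0 and g2 = 0.
g2 = x AND g1 must be 0, so at least one of x, g1 is 0.
Every assignment with g3 = 0 has w = 0; there are 5 such assignment(s).

0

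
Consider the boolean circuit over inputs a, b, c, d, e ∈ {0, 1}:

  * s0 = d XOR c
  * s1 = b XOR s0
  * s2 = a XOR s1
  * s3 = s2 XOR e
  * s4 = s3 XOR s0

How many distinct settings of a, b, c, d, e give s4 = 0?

s4 = s3 XOR s0 must be 0, so s3 and s0 are equal.
Enumerating the 32 input combinations, 16 give s4 = 0 and 16 give s4 = 1.

16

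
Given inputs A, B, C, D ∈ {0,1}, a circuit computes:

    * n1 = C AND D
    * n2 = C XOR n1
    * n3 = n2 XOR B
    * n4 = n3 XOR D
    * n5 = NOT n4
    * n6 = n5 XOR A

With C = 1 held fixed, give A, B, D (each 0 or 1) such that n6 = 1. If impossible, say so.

A=0, B=1, D=0

n6 = n5 XOR A must be 1, so n5 and A differ.
Check with C = 1 and A=0, B=1, D=0:
n1 = C AND D = 1 AND 0 = 0
n2 = C XOR n1 = 1 XOR 0 = 1
n3 = n2 XOR B = 1 XOR 1 = 0
n4 = n3 XOR D = 0 XOR 0 = 0
n5 = NOT n4 = NOT 0 = 1
n6 = n5 XOR A = 1 XOR 0 = 1
So n6 = 1.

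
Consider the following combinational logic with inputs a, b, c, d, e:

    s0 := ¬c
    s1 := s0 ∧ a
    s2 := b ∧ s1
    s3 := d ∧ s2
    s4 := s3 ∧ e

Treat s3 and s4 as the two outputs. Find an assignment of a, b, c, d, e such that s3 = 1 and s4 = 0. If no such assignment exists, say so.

a=1 b=1 c=0 d=1 e=0

Check with a=1 b=1 c=0 d=1 e=0:
s0 = ¬c = ¬0 = 1
s1 = s0 ∧ a = 1 ∧ 1 = 1
s2 = b ∧ s1 = 1 ∧ 1 = 1
s3 = d ∧ s2 = 1 ∧ 1 = 1
s4 = s3 ∧ e = 1 ∧ 0 = 0
So s3 = 1 and s4 = 0.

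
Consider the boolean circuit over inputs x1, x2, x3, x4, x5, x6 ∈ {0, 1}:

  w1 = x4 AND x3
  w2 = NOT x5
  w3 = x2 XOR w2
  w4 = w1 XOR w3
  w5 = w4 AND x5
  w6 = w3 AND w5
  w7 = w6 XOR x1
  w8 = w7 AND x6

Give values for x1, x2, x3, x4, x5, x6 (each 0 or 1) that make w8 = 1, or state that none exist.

x1=1 x2=0 x3=1 x4=1 x5=0 x6=1

w8 = w7 AND x6 must be 1, so both w7 = 1 and x6 = 1.
w7 = w6 XOR x1 must be 1, so w6 and x1 differ.
Check with x1=1 x2=0 x3=1 x4=1 x5=0 x6=1:
w1 = x4 AND x3 = 1 AND 1 = 1
w2 = NOT x5 = NOT 0 = 1
w3 = x2 XOR w2 = 0 XOR 1 = 1
w4 = w1 XOR w3 = 1 XOR 1 = 0
w5 = w4 AND x5 = 0 AND 0 = 0
w6 = w3 AND w5 = 1 AND 0 = 0
w7 = w6 XOR x1 = 0 XOR 1 = 1
w8 = w7 AND x6 = 1 AND 1 = 1
So w8 = 1 as required.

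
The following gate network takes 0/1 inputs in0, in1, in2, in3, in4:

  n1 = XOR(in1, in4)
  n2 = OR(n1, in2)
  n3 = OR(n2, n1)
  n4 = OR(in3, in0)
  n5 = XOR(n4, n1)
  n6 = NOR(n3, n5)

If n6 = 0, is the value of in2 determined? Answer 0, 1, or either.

Both values of in2 occur among assignments with n6 = 0:
  in2=0: in0=0, in1=0, in2=0, in3=0, in4=1
  in2=1: in0=0, in1=0, in2=1, in3=0, in4=0

either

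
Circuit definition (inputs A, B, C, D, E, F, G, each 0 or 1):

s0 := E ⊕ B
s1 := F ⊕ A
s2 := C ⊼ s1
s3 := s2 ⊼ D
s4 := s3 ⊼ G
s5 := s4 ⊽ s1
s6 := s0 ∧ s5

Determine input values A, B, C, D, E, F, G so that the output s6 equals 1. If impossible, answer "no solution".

A=1, B=0, C=1, D=0, E=1, F=1, G=1

s6 = s0 ∧ s5 must be 1, so both s0 = 1 and s5 = 1.
s0 = E ⊕ B must be 1, so E and B differ.
s5 = s4 ⊽ s1 must be 1, so both s4 = 0 and s1 = 0.
Check with A=1, B=0, C=1, D=0, E=1, F=1, G=1:
s0 = E ⊕ B = 1 ⊕ 0 = 1
s1 = F ⊕ A = 1 ⊕ 1 = 0
s2 = C ⊼ s1 = 1 ⊼ 0 = 1
s3 = s2 ⊼ D = 1 ⊼ 0 = 1
s4 = s3 ⊼ G = 1 ⊼ 1 = 0
s5 = s4 ⊽ s1 = 0 ⊽ 0 = 1
s6 = s0 ∧ s5 = 1 ∧ 1 = 1
So s6 = 1 as required.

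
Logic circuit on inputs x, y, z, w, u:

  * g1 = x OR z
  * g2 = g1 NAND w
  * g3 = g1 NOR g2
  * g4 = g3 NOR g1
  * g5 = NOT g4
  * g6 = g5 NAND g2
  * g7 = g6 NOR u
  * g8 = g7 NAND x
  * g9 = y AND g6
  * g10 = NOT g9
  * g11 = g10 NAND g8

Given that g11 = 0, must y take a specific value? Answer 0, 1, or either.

Both values of y occur among assignments with g11 = 0:
  y=0: x=0, y=0, z=0, w=0, u=0
  y=1: x=0, y=1, z=1, w=0, u=0

either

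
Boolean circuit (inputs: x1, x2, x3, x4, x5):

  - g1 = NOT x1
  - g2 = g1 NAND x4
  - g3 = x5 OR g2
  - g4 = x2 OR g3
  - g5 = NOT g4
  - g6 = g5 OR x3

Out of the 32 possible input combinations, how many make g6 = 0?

g6 = g5 OR x3 must be 0, so both g5 = 0 and x3 = 0.
g5 = NOT g4 must be 0, so g4 = 1.
Enumerating the 32 input combinations, 15 give g6 = 0 and 17 give g6 = 1.

15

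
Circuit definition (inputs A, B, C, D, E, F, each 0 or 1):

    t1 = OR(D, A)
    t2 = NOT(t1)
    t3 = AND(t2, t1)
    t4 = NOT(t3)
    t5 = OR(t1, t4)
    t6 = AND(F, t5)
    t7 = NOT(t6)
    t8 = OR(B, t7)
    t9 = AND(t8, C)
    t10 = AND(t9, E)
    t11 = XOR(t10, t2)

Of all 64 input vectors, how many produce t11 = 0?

42

t11 = XOR(t10, t2) must be 0, so t10 and t2 are equal.
Enumerating the 64 input combinations, 42 give t11 = 0 and 22 give t11 = 1.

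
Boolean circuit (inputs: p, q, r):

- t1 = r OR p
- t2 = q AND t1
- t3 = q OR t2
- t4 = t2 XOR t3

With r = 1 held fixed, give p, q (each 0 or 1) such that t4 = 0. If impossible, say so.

p=1, q=1

t4 = t2 XOR t3 must be 0, so t2 and t3 are equal.
Check with r = 1 and p=1, q=1:
t1 = r OR p = 1 OR 1 = 1
t2 = q AND t1 = 1 AND 1 = 1
t3 = q OR t2 = 1 OR 1 = 1
t4 = t2 XOR t3 = 1 XOR 1 = 0
So t4 = 0.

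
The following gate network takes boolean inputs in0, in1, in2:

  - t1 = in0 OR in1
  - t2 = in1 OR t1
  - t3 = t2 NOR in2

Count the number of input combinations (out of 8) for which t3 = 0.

t3 = t2 NOR in2 must be 0, so at least one of t2, in2 is 1.
Enumerating the 8 input combinations, 7 give t3 = 0 and 1 give t3 = 1.

7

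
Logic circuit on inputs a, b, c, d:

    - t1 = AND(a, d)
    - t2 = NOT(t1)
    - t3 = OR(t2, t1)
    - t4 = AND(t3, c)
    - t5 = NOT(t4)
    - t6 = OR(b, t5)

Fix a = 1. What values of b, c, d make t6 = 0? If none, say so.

t6 = OR(b, t5) must be 0, so both b = 0 and t5 = 0.
Check with a = 1 and b=0, c=1, d=0:
t1 = AND(a, d) = AND(1, 0) = 0
t2 = NOT(t1) = NOT 0 = 1
t3 = OR(t2, t1) = OR(1, 0) = 1
t4 = AND(t3, c) = AND(1, 1) = 1
t5 = NOT(t4) = NOT 1 = 0
t6 = OR(b, t5) = OR(0, 0) = 0
So t6 = 0.

b=0, c=1, d=0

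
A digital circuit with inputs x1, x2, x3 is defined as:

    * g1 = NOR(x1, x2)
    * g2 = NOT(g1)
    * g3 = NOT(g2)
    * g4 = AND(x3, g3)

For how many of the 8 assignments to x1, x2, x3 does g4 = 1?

1

g4 = AND(x3, g3) must be 1, so both x3 = 1 and g3 = 1.
g3 = NOT(g2) must be 1, so g2 = 0.
Satisfying assignments:
  x1=0, x2=0, x3=1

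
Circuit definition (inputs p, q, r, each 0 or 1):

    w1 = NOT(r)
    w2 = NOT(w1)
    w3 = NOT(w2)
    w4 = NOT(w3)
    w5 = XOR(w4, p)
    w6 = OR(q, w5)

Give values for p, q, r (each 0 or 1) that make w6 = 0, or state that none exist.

p=1, q=0, r=1

Check with p=1, q=0, r=1:
w1 = NOT(r) = NOT 1 = 0
w2 = NOT(w1) = NOT 0 = 1
w3 = NOT(w2) = NOT 1 = 0
w4 = NOT(w3) = NOT 0 = 1
w5 = XOR(w4, p) = XOR(1, 1) = 0
w6 = OR(q, w5) = OR(0, 0) = 0
So w6 = 0 as required.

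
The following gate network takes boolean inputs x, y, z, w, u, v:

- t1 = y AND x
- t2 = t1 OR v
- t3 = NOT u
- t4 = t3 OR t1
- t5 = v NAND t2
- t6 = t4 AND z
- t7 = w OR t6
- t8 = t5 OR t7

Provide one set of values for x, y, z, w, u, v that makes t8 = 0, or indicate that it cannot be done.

t8 = t5 OR t7 must be 0, so both t5 = 0 and t7 = 0.
Check with x=0, y=0, z=1, w=0, u=1, v=1:
t1 = y AND x = 0 AND 0 = 0
t2 = t1 OR v = 0 OR 1 = 1
t3 = NOT u = NOT 1 = 0
t4 = t3 OR t1 = 0 OR 0 = 0
t5 = v NAND t2 = 1 NAND 1 = 0
t6 = t4 AND z = 0 AND 1 = 0
t7 = w OR t6 = 0 OR 0 = 0
t8 = t5 OR t7 = 0 OR 0 = 0
So t8 = 0 as required.

x=0, y=0, z=1, w=0, u=1, v=1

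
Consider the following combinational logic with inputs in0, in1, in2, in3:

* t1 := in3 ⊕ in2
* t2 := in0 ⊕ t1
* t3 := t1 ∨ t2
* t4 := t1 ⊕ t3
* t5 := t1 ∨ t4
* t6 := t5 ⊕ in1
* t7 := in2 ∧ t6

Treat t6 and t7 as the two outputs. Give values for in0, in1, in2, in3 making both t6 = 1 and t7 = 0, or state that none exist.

Check with in0=1, in1=0, in2=0, in3=1:
t1 = in3 ⊕ in2 = 1 ⊕ 0 = 1
t2 = in0 ⊕ t1 = 1 ⊕ 1 = 0
t3 = t1 ∨ t2 = 1 ∨ 0 = 1
t4 = t1 ⊕ t3 = 1 ⊕ 1 = 0
t5 = t1 ∨ t4 = 1 ∨ 0 = 1
t6 = t5 ⊕ in1 = 1 ⊕ 0 = 1
t7 = in2 ∧ t6 = 0 ∧ 1 = 0
So t6 = 1 and t7 = 0.

in0=1, in1=0, in2=0, in3=1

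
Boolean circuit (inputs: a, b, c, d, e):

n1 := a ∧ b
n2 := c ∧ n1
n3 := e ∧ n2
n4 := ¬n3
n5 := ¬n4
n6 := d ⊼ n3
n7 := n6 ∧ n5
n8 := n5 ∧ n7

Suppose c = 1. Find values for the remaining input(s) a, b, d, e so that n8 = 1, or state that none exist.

a=1, b=1, d=0, e=1

n8 = n5 ∧ n7 must be 1, so both n5 = 1 and n7 = 1.
n5 = ¬n4 must be 1, so n4 = 0.
Check with c = 1 and a=1, b=1, d=0, e=1:
n1 = a ∧ b = 1 ∧ 1 = 1
n2 = c ∧ n1 = 1 ∧ 1 = 1
n3 = e ∧ n2 = 1 ∧ 1 = 1
n4 = ¬n3 = ¬1 = 0
n5 = ¬n4 = ¬0 = 1
n6 = d ⊼ n3 = 0 ⊼ 1 = 1
n7 = n6 ∧ n5 = 1 ∧ 1 = 1
n8 = n5 ∧ n7 = 1 ∧ 1 = 1
So n8 = 1.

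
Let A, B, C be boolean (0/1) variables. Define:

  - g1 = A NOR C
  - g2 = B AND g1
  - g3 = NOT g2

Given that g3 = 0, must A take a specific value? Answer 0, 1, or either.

0

g3 = NOT g2 must be 0, so g2 = 1.
Every assignment with g3 = 0 has A = 0; there are 1 such assignment(s).
  A=0, B=1, C=0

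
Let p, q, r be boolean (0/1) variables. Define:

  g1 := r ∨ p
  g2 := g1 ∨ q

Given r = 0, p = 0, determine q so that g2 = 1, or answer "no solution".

q=1

g2 = g1 ∨ q must be 1, so at least one of g1, q is 1.
Check with r = 0, p = 0 and q=1:
g1 = r ∨ p = 0 ∨ 0 = 0
g2 = g1 ∨ q = 0 ∨ 1 = 1
So g2 = 1.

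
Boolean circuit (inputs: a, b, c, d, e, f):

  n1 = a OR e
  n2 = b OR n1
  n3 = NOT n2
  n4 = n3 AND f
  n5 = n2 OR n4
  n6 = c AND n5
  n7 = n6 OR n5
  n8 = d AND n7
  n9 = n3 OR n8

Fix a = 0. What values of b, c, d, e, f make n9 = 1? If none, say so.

Check with a = 0 and b=0, c=0, d=1, e=1, f=1:
n1 = a OR e = 0 OR 1 = 1
n2 = b OR n1 = 0 OR 1 = 1
n3 = NOT n2 = NOT 1 = 0
n4 = n3 AND f = 0 AND 1 = 0
n5 = n2 OR n4 = 1 OR 0 = 1
n6 = c AND n5 = 0 AND 1 = 0
n7 = n6 OR n5 = 0 OR 1 = 1
n8 = d AND n7 = 1 AND 1 = 1
n9 = n3 OR n8 = 0 OR 1 = 1
So n9 = 1.

b=0 c=0 d=1 e=1 f=1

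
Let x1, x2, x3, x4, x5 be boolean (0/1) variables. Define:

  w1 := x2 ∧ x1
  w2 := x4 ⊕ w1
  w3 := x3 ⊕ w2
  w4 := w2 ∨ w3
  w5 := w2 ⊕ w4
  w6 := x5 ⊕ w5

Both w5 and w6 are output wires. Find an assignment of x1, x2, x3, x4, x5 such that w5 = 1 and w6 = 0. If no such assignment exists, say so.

x1=0 x2=1 x3=1 x4=0 x5=1

Check with x1=0 x2=1 x3=1 x4=0 x5=1:
w1 = x2 ∧ x1 = 1 ∧ 0 = 0
w2 = x4 ⊕ w1 = 0 ⊕ 0 = 0
w3 = x3 ⊕ w2 = 1 ⊕ 0 = 1
w4 = w2 ∨ w3 = 0 ∨ 1 = 1
w5 = w2 ⊕ w4 = 0 ⊕ 1 = 1
w6 = x5 ⊕ w5 = 1 ⊕ 1 = 0
So w5 = 1 and w6 = 0.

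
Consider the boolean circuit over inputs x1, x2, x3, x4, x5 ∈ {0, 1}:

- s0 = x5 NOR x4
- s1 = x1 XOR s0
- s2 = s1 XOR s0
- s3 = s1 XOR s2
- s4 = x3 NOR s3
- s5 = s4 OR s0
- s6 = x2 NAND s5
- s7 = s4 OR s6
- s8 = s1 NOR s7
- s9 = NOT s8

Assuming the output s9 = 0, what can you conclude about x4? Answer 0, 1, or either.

s9 = NOT s8 must be 0, so s8 = 1.
s8 = s1 NOR s7 must be 1, so both s1 = 0 and s7 = 0.
Every assignment with s9 = 0 has x4 = 0; there are 2 such assignment(s).
  x1=1, x2=1, x3=0, x4=0, x5=0
  x1=1, x2=1, x3=1, x4=0, x5=0

0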